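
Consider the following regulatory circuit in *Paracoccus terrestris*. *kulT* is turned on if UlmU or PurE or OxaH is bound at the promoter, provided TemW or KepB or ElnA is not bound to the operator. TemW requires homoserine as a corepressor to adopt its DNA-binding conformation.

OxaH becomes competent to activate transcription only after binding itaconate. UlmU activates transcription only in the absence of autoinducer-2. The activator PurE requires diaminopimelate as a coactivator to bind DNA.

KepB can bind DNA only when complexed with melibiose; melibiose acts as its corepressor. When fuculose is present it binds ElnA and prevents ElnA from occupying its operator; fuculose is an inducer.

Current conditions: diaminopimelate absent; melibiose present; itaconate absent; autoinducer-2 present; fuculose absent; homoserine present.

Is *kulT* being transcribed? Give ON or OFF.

OFF

Homoserine is present, so TemW is active.
Melibiose is present, so KepB is active.
Fuculose is absent, so ElnA is active.
Autoinducer-2 is present, so UlmU is inactive.
Diaminopimelate is absent, so PurE is inactive.
Itaconate is absent, so OxaH is inactive.
With repressor TemW bound, *kulT* is not transcribed.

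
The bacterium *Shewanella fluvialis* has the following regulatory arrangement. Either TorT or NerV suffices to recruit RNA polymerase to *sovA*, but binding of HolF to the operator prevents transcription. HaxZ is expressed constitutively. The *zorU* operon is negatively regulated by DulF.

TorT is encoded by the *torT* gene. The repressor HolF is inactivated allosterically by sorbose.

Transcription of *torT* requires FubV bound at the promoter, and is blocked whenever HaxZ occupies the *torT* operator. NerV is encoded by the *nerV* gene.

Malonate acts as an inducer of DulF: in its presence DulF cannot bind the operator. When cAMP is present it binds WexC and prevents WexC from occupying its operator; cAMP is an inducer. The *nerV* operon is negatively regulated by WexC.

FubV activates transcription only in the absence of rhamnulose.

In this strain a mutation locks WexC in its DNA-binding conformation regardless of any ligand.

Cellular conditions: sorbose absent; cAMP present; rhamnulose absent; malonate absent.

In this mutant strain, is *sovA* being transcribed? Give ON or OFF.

OFF

Sorbose is absent, so HolF is active.
HaxZ is produced constitutively and is active.
Rhamnulose is absent, so FubV is active.
With repressor HaxZ bound, *torT* is not transcribed.
So TorT is not produced.
WexC is constitutively active in this strain.
With repressor WexC bound, *nerV* is not transcribed.
So NerV is not produced.
With repressor HolF bound, *sovA* is not transcribed.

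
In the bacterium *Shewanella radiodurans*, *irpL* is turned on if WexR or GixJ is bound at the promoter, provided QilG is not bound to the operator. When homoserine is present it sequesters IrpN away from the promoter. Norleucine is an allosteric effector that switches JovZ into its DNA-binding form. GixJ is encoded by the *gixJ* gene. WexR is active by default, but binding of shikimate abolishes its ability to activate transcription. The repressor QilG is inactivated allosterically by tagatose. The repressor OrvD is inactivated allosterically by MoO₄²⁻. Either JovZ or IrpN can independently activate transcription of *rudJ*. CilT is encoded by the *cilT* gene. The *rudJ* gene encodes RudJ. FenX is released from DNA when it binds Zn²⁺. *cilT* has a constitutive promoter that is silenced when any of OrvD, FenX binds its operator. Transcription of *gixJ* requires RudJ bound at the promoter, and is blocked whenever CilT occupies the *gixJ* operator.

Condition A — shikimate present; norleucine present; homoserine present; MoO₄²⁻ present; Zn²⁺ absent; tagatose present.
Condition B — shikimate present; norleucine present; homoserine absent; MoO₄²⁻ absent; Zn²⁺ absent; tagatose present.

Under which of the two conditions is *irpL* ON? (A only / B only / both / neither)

Condition A:
Shikimate is present, so WexR is inactive.
Norleucine is present, so JovZ is active.
Homoserine is present, so IrpN is inactive.
Activator JovZ is present, so *rudJ* is transcribed.
So RudJ is produced and active.
MoO₄²⁻ is present, so OrvD is inactive.
Zn²⁺ is absent, so FenX is active.
With repressor FenX bound, *cilT* is not transcribed.
So CilT is not produced.
No repressor is bound and RudJ is active, so *gixJ* is transcribed.
So GixJ is produced and active.
Tagatose is present, so QilG is inactive.
Activator GixJ is present, so *irpL* is transcribed.
→ *irpL* is ON in A.
Condition B:
Shikimate is present, so WexR is inactive.
Norleucine is present, so JovZ is active.
Homoserine is absent, so IrpN is active.
Activator JovZ is present, so *rudJ* is transcribed.
So RudJ is produced and active.
MoO₄²⁻ is absent, so OrvD is active.
Zn²⁺ is absent, so FenX is active.
With repressor OrvD bound, *cilT* is not transcribed.
So CilT is not produced.
No repressor is bound and RudJ is active, so *gixJ* is transcribed.
So GixJ is produced and active.
Tagatose is present, so QilG is inactive.
Activator GixJ is present, so *irpL* is transcribed.
→ *irpL* is ON in B.

both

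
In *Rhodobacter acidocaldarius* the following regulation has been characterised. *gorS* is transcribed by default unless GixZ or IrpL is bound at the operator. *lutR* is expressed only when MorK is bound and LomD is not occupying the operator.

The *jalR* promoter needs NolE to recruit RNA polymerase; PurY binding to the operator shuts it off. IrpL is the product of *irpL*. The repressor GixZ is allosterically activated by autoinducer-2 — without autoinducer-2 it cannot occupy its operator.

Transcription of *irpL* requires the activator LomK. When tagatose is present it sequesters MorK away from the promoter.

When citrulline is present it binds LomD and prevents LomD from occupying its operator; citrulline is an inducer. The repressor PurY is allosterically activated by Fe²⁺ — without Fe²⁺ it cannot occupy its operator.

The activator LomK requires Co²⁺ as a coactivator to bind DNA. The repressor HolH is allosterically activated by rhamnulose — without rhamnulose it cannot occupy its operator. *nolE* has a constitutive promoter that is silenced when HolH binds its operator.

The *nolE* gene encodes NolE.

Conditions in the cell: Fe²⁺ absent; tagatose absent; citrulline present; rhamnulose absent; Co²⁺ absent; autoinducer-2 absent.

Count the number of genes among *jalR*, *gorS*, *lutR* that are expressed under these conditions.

3

Rhamnulose is absent, so HolH is inactive.
With no repressor bound, *nolE* is transcribed.
So NolE is produced and active.
Fe²⁺ is absent, so PurY is inactive.
No repressor is bound and NolE is active, so *jalR* is transcribed.
→ *jalR* is ON.
Autoinducer-2 is absent, so GixZ is inactive.
Co²⁺ is absent, so LomK is inactive.
Required activator LomK is absent, so *irpL* is not transcribed.
So IrpL is not produced.
With no repressor bound, *gorS* is transcribed.
→ *gorS* is ON.
Citrulline is present, so LomD is inactive.
Tagatose is absent, so MorK is active.
No repressor is bound and MorK is active, so *lutR* is transcribed.
→ *lutR* is ON.
3 of the 3 genes are transcribed.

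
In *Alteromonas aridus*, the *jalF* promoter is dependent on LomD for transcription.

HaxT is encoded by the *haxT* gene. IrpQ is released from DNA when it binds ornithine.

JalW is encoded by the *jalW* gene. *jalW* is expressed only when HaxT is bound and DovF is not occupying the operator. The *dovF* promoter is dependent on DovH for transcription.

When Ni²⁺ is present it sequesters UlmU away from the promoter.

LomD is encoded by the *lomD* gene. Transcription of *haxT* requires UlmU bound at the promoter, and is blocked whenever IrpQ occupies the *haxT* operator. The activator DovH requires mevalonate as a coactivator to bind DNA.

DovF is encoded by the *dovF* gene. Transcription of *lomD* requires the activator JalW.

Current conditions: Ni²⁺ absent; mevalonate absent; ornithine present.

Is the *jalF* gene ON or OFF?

Mevalonate is absent, so DovH is inactive.
Required activator DovH is absent, so *dovF* is not transcribed.
So DovF is not produced.
Ni²⁺ is absent, so UlmU is active.
Ornithine is present, so IrpQ is inactive.
No repressor is bound and UlmU is active, so *haxT* is transcribed.
So HaxT is produced and active.
No repressor is bound and HaxT is active, so *jalW* is transcribed.
So JalW is produced and active.
No repressor is bound and JalW is active, so *lomD* is transcribed.
So LomD is produced and active.
No repressor is bound and LomD is active, so *jalF* is transcribed.

ON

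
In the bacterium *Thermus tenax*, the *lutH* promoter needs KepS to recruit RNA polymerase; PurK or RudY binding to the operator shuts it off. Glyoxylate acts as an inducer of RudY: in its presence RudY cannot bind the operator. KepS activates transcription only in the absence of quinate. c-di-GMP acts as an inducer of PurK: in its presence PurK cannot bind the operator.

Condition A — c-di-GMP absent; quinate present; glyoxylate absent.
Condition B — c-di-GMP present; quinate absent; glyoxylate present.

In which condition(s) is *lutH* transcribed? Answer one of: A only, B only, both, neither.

Condition A:
c-di-GMP is absent, so PurK is active.
Quinate is present, so KepS is inactive.
Glyoxylate is absent, so RudY is active.
With repressor PurK bound, *lutH* is not transcribed.
→ *lutH* is OFF in A.
Condition B:
c-di-GMP is present, so PurK is inactive.
Quinate is absent, so KepS is active.
Glyoxylate is present, so RudY is inactive.
No repressor is bound and KepS is active, so *lutH* is transcribed.
→ *lutH* is ON in B.

B only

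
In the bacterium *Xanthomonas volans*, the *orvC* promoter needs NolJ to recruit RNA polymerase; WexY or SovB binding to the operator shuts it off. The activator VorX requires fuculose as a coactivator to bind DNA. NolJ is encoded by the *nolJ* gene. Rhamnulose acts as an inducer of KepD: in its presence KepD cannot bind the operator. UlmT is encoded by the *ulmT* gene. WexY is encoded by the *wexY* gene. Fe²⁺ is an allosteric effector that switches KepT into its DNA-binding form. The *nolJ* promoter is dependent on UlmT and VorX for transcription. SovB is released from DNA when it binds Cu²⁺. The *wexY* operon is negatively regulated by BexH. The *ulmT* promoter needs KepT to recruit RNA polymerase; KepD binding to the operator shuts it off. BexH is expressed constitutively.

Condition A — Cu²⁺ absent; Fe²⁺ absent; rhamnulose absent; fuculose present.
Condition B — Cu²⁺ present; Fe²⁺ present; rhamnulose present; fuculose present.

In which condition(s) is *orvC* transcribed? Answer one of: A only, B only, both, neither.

Condition A:
BexH is produced constitutively and is active.
With repressor BexH bound, *wexY* is not transcribed.
So WexY is not produced.
Cu²⁺ is absent, so SovB is active.
Fe²⁺ is absent, so KepT is inactive.
Rhamnulose is absent, so KepD is active.
With repressor KepD bound, *ulmT* is not transcribed.
So UlmT is not produced.
Fuculose is present, so VorX is active.
Required activator UlmT is absent, so *nolJ* is not transcribed.
So NolJ is not produced.
With repressor SovB bound, *orvC* is not transcribed.
→ *orvC* is OFF in A.
Condition B:
BexH is produced constitutively and is active.
With repressor BexH bound, *wexY* is not transcribed.
So WexY is not produced.
Cu²⁺ is present, so SovB is inactive.
Fe²⁺ is present, so KepT is active.
Rhamnulose is present, so KepD is inactive.
No repressor is bound and KepT is active, so *ulmT* is transcribed.
So UlmT is produced and active.
Fuculose is present, so VorX is active.
No repressor is bound and UlmT and VorX are active, so *nolJ* is transcribed.
So NolJ is produced and active.
No repressor is bound and NolJ is active, so *orvC* is transcribed.
→ *orvC* is ON in B.

B only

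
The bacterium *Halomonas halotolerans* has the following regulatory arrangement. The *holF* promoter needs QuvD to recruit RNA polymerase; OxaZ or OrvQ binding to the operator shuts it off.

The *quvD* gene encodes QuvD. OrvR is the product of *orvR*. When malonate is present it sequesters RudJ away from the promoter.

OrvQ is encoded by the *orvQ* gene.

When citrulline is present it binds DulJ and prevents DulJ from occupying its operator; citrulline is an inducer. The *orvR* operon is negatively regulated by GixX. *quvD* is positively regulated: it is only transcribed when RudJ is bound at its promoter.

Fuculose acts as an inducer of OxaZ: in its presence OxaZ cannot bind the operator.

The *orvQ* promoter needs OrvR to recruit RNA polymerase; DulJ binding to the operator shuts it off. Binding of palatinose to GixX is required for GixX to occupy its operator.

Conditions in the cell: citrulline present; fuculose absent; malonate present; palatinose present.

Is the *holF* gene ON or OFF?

Fuculose is absent, so OxaZ is active.
Malonate is present, so RudJ is inactive.
Required activator RudJ is absent, so *quvD* is not transcribed.
So QuvD is not produced.
Palatinose is present, so GixX is active.
With repressor GixX bound, *orvR* is not transcribed.
So OrvR is not produced.
Citrulline is present, so DulJ is inactive.
Required activator OrvR is absent, so *orvQ* is not transcribed.
So OrvQ is not produced.
With repressor OxaZ bound, *holF* is not transcribed.

OFF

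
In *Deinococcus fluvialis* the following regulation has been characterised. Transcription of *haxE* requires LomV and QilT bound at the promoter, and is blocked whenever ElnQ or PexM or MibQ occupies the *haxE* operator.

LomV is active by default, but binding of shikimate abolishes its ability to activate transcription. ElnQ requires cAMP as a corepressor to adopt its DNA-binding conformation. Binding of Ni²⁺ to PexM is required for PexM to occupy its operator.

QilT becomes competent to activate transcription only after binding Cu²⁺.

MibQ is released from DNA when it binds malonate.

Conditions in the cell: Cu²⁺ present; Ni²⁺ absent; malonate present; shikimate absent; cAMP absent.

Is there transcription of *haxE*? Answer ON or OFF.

cAMP is absent, so ElnQ is inactive.
Shikimate is absent, so LomV is active.
Ni²⁺ is absent, so PexM is inactive.
Cu²⁺ is present, so QilT is active.
Malonate is present, so MibQ is inactive.
No repressor is bound and LomV and QilT are active, so *haxE* is transcribed.

ON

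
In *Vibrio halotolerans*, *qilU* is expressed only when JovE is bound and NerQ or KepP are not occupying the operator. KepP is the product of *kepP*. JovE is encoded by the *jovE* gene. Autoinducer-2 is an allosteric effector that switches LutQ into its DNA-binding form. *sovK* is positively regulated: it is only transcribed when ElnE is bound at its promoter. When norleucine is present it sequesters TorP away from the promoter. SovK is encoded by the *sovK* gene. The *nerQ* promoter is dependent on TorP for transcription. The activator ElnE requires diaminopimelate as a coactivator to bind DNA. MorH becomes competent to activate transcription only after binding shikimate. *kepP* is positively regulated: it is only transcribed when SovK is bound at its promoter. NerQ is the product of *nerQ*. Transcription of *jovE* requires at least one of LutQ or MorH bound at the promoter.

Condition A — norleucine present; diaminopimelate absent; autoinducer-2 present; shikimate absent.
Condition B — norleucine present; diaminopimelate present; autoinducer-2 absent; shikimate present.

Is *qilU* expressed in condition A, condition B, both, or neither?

Condition A:
Norleucine is present, so TorP is inactive.
Required activator TorP is absent, so *nerQ* is not transcribed.
So NerQ is not produced.
Diaminopimelate is absent, so ElnE is inactive.
Required activator ElnE is absent, so *sovK* is not transcribed.
So SovK is not produced.
Required activator SovK is absent, so *kepP* is not transcribed.
So KepP is not produced.
Autoinducer-2 is present, so LutQ is active.
Shikimate is absent, so MorH is inactive.
Activator LutQ is present, so *jovE* is transcribed.
So JovE is produced and active.
No repressor is bound and JovE is active, so *qilU* is transcribed.
→ *qilU* is ON in A.
Condition B:
Norleucine is present, so TorP is inactive.
Required activator TorP is absent, so *nerQ* is not transcribed.
So NerQ is not produced.
Diaminopimelate is present, so ElnE is active.
No repressor is bound and ElnE is active, so *sovK* is transcribed.
So SovK is produced and active.
No repressor is bound and SovK is active, so *kepP* is transcribed.
So KepP is produced and active.
Autoinducer-2 is absent, so LutQ is inactive.
Shikimate is present, so MorH is active.
Activator MorH is present, so *jovE* is transcribed.
So JovE is produced and active.
With repressor KepP bound, *qilU* is not transcribed.
→ *qilU* is OFF in B.

A only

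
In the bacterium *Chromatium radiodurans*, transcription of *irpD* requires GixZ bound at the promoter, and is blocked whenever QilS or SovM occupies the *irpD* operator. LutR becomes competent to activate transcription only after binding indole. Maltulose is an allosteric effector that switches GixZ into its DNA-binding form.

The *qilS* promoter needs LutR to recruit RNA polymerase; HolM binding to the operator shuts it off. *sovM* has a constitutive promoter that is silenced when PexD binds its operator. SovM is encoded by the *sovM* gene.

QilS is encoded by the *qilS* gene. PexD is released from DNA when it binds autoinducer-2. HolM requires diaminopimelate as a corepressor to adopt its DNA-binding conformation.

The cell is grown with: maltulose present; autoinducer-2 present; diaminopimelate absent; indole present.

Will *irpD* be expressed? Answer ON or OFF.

OFF

Diaminopimelate is absent, so HolM is inactive.
Indole is present, so LutR is active.
No repressor is bound and LutR is active, so *qilS* is transcribed.
So QilS is produced and active.
Autoinducer-2 is present, so PexD is inactive.
With no repressor bound, *sovM* is transcribed.
So SovM is produced and active.
Maltulose is present, so GixZ is active.
With repressor QilS bound, *irpD* is not transcribed.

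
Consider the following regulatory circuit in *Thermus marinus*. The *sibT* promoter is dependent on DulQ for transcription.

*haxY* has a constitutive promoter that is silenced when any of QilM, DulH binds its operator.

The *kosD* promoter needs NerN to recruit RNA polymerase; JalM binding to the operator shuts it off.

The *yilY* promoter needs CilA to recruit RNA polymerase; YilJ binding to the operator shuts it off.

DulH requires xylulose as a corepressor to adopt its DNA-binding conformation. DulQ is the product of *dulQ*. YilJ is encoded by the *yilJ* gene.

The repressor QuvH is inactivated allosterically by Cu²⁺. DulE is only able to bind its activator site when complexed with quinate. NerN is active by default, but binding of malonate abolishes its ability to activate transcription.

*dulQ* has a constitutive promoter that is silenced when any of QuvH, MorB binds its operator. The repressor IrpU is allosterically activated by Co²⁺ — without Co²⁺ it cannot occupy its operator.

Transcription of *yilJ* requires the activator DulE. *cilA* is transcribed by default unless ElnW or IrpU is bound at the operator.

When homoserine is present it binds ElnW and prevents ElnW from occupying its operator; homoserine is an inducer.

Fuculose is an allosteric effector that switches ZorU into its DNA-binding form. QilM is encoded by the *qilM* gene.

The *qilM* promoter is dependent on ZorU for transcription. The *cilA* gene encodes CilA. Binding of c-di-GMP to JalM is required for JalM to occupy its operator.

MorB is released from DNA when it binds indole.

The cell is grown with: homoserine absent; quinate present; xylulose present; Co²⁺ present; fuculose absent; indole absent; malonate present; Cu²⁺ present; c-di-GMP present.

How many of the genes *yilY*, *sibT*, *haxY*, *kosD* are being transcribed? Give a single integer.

Quinate is present, so DulE is active.
No repressor is bound and DulE is active, so *yilJ* is transcribed.
So YilJ is produced and active.
Homoserine is absent, so ElnW is active.
Co²⁺ is present, so IrpU is active.
With repressor ElnW bound, *cilA* is not transcribed.
So CilA is not produced.
With repressor YilJ bound, *yilY* is not transcribed.
→ *yilY* is OFF.
Cu²⁺ is present, so QuvH is inactive.
Indole is absent, so MorB is active.
With repressor MorB bound, *dulQ* is not transcribed.
So DulQ is not produced.
Required activator DulQ is absent, so *sibT* is not transcribed.
→ *sibT* is OFF.
Fuculose is absent, so ZorU is inactive.
Required activator ZorU is absent, so *qilM* is not transcribed.
So QilM is not produced.
Xylulose is present, so DulH is active.
With repressor DulH bound, *haxY* is not transcribed.
→ *haxY* is OFF.
c-di-GMP is present, so JalM is active.
Malonate is present, so NerN is inactive.
With repressor JalM bound, *kosD* is not transcribed.
→ *kosD* is OFF.
0 of the 4 genes are transcribed.

0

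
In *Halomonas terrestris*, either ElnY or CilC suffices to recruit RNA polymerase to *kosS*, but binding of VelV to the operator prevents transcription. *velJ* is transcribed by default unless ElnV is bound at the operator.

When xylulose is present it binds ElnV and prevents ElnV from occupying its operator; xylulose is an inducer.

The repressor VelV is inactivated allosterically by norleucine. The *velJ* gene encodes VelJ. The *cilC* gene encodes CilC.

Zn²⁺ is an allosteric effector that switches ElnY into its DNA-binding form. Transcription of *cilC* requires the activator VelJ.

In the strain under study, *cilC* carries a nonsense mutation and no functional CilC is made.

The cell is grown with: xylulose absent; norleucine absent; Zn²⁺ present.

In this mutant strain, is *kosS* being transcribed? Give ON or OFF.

OFF

Norleucine is absent, so VelV is active.
Zn²⁺ is present, so ElnY is active.
CilC is non-functional in this strain, so it has no effect.
With repressor VelV bound, *kosS* is not transcribed.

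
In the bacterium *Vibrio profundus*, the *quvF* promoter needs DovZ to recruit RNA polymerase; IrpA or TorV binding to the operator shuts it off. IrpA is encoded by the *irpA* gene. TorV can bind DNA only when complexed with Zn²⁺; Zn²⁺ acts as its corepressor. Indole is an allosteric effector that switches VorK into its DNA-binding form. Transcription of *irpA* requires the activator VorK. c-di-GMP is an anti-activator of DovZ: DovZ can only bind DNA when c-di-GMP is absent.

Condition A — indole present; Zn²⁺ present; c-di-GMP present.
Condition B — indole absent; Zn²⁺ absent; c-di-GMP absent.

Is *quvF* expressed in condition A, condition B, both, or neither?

B only

Condition A:
Indole is present, so VorK is active.
No repressor is bound and VorK is active, so *irpA* is transcribed.
So IrpA is produced and active.
Zn²⁺ is present, so TorV is active.
c-di-GMP is present, so DovZ is inactive.
With repressor IrpA bound, *quvF* is not transcribed.
→ *quvF* is OFF in A.
Condition B:
Indole is absent, so VorK is inactive.
Required activator VorK is absent, so *irpA* is not transcribed.
So IrpA is not produced.
Zn²⁺ is absent, so TorV is inactive.
c-di-GMP is absent, so DovZ is active.
No repressor is bound and DovZ is active, so *quvF* is transcribed.
→ *quvF* is ON in B.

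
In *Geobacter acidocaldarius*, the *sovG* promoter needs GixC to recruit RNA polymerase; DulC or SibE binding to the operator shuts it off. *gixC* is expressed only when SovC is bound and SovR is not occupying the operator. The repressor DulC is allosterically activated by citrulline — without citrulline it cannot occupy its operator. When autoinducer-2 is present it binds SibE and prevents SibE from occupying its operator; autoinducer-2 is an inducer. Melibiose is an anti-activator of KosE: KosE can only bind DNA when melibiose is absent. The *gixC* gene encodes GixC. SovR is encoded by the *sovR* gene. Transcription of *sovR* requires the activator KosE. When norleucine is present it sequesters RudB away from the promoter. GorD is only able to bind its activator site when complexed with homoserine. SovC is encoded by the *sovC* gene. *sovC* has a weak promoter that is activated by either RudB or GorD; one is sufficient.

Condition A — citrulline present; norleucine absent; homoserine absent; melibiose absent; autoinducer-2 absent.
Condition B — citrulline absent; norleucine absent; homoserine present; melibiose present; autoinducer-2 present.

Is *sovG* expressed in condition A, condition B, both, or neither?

Condition A:
Citrulline is present, so DulC is active.
Norleucine is absent, so RudB is active.
Homoserine is absent, so GorD is inactive.
Activator RudB is present, so *sovC* is transcribed.
So SovC is produced and active.
Melibiose is absent, so KosE is active.
No repressor is bound and KosE is active, so *sovR* is transcribed.
So SovR is produced and active.
With repressor SovR bound, *gixC* is not transcribed.
So GixC is not produced.
Autoinducer-2 is absent, so SibE is active.
With repressor DulC bound, *sovG* is not transcribed.
→ *sovG* is OFF in A.
Condition B:
Citrulline is absent, so DulC is inactive.
Norleucine is absent, so RudB is active.
Homoserine is present, so GorD is active.
Activator RudB is present, so *sovC* is transcribed.
So SovC is produced and active.
Melibiose is present, so KosE is inactive.
Required activator KosE is absent, so *sovR* is not transcribed.
So SovR is not produced.
No repressor is bound and SovC is active, so *gixC* is transcribed.
So GixC is produced and active.
Autoinducer-2 is present, so SibE is inactive.
No repressor is bound and GixC is active, so *sovG* is transcribed.
→ *sovG* is ON in B.

B only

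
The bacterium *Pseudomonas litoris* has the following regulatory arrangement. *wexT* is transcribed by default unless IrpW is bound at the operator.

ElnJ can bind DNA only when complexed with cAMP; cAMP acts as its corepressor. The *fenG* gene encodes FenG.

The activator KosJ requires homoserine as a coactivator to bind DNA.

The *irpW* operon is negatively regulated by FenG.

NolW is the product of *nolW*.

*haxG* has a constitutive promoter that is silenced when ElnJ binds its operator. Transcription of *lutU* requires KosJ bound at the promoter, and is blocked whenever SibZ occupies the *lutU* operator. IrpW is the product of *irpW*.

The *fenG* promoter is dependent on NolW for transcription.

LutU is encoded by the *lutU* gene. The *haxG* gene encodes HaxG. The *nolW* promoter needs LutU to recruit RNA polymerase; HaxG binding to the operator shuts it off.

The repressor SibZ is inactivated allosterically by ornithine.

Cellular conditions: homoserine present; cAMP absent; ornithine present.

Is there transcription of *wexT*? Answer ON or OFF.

Ornithine is present, so SibZ is inactive.
Homoserine is present, so KosJ is active.
No repressor is bound and KosJ is active, so *lutU* is transcribed.
So LutU is produced and active.
cAMP is absent, so ElnJ is inactive.
With no repressor bound, *haxG* is transcribed.
So HaxG is produced and active.
With repressor HaxG bound, *nolW* is not transcribed.
So NolW is not produced.
Required activator NolW is absent, so *fenG* is not transcribed.
So FenG is not produced.
With no repressor bound, *irpW* is transcribed.
So IrpW is produced and active.
With repressor IrpW bound, *wexT* is not transcribed.

OFF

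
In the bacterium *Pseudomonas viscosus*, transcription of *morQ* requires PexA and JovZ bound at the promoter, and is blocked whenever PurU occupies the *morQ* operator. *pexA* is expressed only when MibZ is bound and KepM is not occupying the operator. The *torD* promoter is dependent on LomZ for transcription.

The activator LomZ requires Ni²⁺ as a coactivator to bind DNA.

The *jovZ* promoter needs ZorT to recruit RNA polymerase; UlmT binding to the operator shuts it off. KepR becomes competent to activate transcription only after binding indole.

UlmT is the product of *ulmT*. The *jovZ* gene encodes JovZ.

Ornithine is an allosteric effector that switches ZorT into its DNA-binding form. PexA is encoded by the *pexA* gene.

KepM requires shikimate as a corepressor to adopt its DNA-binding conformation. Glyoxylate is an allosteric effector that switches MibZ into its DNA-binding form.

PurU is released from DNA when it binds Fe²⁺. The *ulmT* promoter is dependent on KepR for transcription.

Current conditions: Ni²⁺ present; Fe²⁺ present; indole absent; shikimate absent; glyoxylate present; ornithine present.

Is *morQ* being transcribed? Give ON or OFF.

ON

Glyoxylate is present, so MibZ is active.
Shikimate is absent, so KepM is inactive.
No repressor is bound and MibZ is active, so *pexA* is transcribed.
So PexA is produced and active.
Indole is absent, so KepR is inactive.
Required activator KepR is absent, so *ulmT* is not transcribed.
So UlmT is not produced.
Ornithine is present, so ZorT is active.
No repressor is bound and ZorT is active, so *jovZ* is transcribed.
So JovZ is produced and active.
Fe²⁺ is present, so PurU is inactive.
No repressor is bound and PexA and JovZ are active, so *morQ* is transcribed.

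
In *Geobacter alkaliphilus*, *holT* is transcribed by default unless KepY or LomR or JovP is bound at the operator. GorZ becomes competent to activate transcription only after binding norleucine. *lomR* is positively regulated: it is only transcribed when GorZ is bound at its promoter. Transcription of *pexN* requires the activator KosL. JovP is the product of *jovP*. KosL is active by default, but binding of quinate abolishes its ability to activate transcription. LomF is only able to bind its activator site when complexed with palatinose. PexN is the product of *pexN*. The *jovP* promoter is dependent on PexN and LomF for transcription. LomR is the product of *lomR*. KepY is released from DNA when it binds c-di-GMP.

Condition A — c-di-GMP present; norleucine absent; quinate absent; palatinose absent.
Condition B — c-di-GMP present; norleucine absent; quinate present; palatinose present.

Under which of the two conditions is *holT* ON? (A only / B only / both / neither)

both

Condition A:
c-di-GMP is present, so KepY is inactive.
Norleucine is absent, so GorZ is inactive.
Required activator GorZ is absent, so *lomR* is not transcribed.
So LomR is not produced.
Quinate is absent, so KosL is active.
No repressor is bound and KosL is active, so *pexN* is transcribed.
So PexN is produced and active.
Palatinose is absent, so LomF is inactive.
Required activator LomF is absent, so *jovP* is not transcribed.
So JovP is not produced.
With no repressor bound, *holT* is transcribed.
→ *holT* is ON in A.
Condition B:
c-di-GMP is present, so KepY is inactive.
Norleucine is absent, so GorZ is inactive.
Required activator GorZ is absent, so *lomR* is not transcribed.
So LomR is not produced.
Quinate is present, so KosL is inactive.
Required activator KosL is absent, so *pexN* is not transcribed.
So PexN is not produced.
Palatinose is present, so LomF is active.
Required activator PexN is absent, so *jovP* is not transcribed.
So JovP is not produced.
With no repressor bound, *holT* is transcribed.
→ *holT* is ON in B.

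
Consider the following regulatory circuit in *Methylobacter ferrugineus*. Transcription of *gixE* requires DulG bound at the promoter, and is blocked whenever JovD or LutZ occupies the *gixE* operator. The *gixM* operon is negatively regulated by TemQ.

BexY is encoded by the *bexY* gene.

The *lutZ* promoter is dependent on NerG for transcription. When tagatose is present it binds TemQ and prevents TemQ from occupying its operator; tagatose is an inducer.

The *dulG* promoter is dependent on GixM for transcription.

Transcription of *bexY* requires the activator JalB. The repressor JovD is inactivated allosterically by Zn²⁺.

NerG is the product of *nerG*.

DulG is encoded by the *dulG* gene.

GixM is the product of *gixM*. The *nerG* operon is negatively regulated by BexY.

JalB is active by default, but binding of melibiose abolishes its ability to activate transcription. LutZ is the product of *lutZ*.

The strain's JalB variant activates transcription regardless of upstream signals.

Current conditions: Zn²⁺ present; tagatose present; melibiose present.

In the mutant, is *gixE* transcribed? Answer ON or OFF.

ON

Zn²⁺ is present, so JovD is inactive.
Tagatose is present, so TemQ is inactive.
With no repressor bound, *gixM* is transcribed.
So GixM is produced and active.
No repressor is bound and GixM is active, so *dulG* is transcribed.
So DulG is produced and active.
JalB is constitutively active in this strain.
No repressor is bound and JalB is active, so *bexY* is transcribed.
So BexY is produced and active.
With repressor BexY bound, *nerG* is not transcribed.
So NerG is not produced.
Required activator NerG is absent, so *lutZ* is not transcribed.
So LutZ is not produced.
No repressor is bound and DulG is active, so *gixE* is transcribed.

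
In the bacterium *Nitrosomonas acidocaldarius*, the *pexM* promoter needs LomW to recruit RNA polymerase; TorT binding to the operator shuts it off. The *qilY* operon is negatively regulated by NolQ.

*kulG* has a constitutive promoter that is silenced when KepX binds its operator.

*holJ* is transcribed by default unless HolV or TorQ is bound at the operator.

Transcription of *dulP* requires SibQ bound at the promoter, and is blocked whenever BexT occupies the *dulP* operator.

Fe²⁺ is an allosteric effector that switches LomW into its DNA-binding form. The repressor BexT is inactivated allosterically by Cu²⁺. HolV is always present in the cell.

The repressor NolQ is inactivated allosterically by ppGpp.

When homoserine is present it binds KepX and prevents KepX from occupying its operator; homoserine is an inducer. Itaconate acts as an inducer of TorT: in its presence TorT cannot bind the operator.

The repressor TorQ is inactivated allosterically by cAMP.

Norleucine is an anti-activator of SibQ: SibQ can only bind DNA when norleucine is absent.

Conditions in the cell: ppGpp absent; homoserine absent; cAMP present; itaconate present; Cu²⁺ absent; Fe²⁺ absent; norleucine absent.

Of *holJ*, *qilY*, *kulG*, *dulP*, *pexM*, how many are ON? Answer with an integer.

HolV is produced constitutively and is active.
cAMP is present, so TorQ is inactive.
With repressor HolV bound, *holJ* is not transcribed.
→ *holJ* is OFF.
ppGpp is absent, so NolQ is active.
With repressor NolQ bound, *qilY* is not transcribed.
→ *qilY* is OFF.
Homoserine is absent, so KepX is active.
With repressor KepX bound, *kulG* is not transcribed.
→ *kulG* is OFF.
Norleucine is absent, so SibQ is active.
Cu²⁺ is absent, so BexT is active.
With repressor BexT bound, *dulP* is not transcribed.
→ *dulP* is OFF.
Fe²⁺ is absent, so LomW is inactive.
Itaconate is present, so TorT is inactive.
Required activator LomW is absent, so *pexM* is not transcribed.
→ *pexM* is OFF.
0 of the 5 genes are transcribed.

0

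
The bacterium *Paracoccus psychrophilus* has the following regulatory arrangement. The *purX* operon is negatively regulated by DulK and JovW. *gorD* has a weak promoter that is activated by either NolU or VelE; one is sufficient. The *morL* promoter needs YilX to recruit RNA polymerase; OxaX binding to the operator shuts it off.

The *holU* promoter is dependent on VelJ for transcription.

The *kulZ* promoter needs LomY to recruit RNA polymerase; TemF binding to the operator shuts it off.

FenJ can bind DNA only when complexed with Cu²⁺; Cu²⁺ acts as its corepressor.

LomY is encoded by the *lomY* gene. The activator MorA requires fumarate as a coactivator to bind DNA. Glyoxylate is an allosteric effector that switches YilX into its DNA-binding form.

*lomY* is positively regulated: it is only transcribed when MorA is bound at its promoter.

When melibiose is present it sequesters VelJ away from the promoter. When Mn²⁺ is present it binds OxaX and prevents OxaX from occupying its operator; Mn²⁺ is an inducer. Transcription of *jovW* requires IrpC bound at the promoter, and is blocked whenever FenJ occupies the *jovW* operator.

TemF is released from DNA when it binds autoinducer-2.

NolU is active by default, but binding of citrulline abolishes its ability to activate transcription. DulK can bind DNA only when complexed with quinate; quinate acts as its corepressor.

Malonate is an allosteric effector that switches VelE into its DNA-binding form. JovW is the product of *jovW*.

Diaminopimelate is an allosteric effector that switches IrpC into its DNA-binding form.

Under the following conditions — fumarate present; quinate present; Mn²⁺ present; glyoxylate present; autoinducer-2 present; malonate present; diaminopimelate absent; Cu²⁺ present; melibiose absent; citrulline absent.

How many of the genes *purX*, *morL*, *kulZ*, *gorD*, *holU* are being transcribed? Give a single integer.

4

Quinate is present, so DulK is active.
Cu²⁺ is present, so FenJ is active.
Diaminopimelate is absent, so IrpC is inactive.
With repressor FenJ bound, *jovW* is not transcribed.
So JovW is not produced.
With repressor DulK bound, *purX* is not transcribed.
→ *purX* is OFF.
Mn²⁺ is present, so OxaX is inactive.
Glyoxylate is present, so YilX is active.
No repressor is bound and YilX is active, so *morL* is transcribed.
→ *morL* is ON.
Fumarate is present, so MorA is active.
No repressor is bound and MorA is active, so *lomY* is transcribed.
So LomY is produced and active.
Autoinducer-2 is present, so TemF is inactive.
No repressor is bound and LomY is active, so *kulZ* is transcribed.
→ *kulZ* is ON.
Citrulline is absent, so NolU is active.
Malonate is present, so VelE is active.
Activator NolU is present, so *gorD* is transcribed.
→ *gorD* is ON.
Melibiose is absent, so VelJ is active.
No repressor is bound and VelJ is active, so *holU* is transcribed.
→ *holU* is ON.
4 of the 5 genes are transcribed.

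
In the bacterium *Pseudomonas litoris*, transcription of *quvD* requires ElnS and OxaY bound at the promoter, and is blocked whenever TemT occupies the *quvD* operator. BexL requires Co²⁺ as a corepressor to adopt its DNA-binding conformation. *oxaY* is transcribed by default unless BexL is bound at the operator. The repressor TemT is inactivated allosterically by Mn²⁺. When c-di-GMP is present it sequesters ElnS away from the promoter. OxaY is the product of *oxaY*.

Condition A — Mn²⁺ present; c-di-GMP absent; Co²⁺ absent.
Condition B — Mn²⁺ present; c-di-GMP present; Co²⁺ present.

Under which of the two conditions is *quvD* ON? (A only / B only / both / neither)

A only

Condition A:
Mn²⁺ is present, so TemT is inactive.
c-di-GMP is absent, so ElnS is active.
Co²⁺ is absent, so BexL is inactive.
With no repressor bound, *oxaY* is transcribed.
So OxaY is produced and active.
No repressor is bound and ElnS and OxaY are active, so *quvD* is transcribed.
→ *quvD* is ON in A.
Condition B:
Mn²⁺ is present, so TemT is inactive.
c-di-GMP is present, so ElnS is inactive.
Co²⁺ is present, so BexL is active.
With repressor BexL bound, *oxaY* is not transcribed.
So OxaY is not produced.
Required activator ElnS is absent, so *quvD* is not transcribed.
→ *quvD* is OFF in B.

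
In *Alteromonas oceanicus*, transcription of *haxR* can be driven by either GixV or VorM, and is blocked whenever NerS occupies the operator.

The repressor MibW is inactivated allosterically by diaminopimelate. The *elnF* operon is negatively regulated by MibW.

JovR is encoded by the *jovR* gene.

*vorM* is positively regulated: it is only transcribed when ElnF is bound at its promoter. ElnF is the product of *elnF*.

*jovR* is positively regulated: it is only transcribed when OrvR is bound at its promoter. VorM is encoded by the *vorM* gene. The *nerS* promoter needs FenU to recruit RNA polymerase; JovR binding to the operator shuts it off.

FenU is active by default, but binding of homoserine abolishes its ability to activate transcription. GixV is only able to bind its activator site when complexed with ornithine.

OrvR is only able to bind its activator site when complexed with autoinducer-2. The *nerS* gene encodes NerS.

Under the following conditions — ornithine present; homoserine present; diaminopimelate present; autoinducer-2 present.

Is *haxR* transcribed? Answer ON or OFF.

ON

Ornithine is present, so GixV is active.
Diaminopimelate is present, so MibW is inactive.
With no repressor bound, *elnF* is transcribed.
So ElnF is produced and active.
No repressor is bound and ElnF is active, so *vorM* is transcribed.
So VorM is produced and active.
Autoinducer-2 is present, so OrvR is active.
No repressor is bound and OrvR is active, so *jovR* is transcribed.
So JovR is produced and active.
Homoserine is present, so FenU is inactive.
With repressor JovR bound, *nerS* is not transcribed.
So NerS is not produced.
Activator GixV is present, so *haxR* is transcribed.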